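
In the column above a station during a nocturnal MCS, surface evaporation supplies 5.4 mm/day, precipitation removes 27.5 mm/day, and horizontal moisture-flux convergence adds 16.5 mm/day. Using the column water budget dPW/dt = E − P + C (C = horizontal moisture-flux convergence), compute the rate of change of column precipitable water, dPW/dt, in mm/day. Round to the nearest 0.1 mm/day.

dPW/dt ≈ -5.6 mm/day

dPW/dt = E − P + C = 5.4 − 27.5 + (16.5) = -5.6 mm/day.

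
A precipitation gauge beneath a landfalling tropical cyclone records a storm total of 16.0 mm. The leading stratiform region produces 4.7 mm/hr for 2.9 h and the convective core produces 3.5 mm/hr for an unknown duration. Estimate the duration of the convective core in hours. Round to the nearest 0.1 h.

duration ≈ 0.7 h

Known phases: 4.7 × 2.9 = 13.63 mm.
Remaining depth = 16.0 − 13.63 = 2.37 mm.
Duration = 2.37 / 3.5 = 0.7 h.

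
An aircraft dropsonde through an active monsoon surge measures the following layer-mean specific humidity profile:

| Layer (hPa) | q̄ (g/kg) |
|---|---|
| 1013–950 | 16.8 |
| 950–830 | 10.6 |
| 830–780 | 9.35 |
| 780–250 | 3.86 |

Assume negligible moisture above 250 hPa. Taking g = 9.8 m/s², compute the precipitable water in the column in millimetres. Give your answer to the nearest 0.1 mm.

Precipitable water is the column-integrated vapour mass per unit area: PW = (1/g) Σ q̄ Δp, with q in kg/kg and Δp in Pa (1 kg/m² of water = 1 mm).
Layer 1013–950 hPa: Δp = 63 hPa = 6300 Pa, q̄ = 0.0168 kg/kg → 0.0168 × 6300 / 9.8 = 10.80 mm
Layer 950–830 hPa: Δp = 120 hPa = 12000 Pa, q̄ = 0.0106 kg/kg → 0.0106 × 12000 / 9.8 = 12.98 mm
Layer 830–780 hPa: Δp = 50 hPa = 5000 Pa, q̄ = 0.00935 kg/kg → 0.00935 × 5000 / 9.8 = 4.77 mm
Layer 780–250 hPa: Δp = 530 hPa = 53000 Pa, q̄ = 0.00386 kg/kg → 0.00386 × 53000 / 9.8 = 20.88 mm
PW = 10.80 + 12.98 + 4.77 + 20.88 = 49.43 ≈ 49.4 mm.

PW ≈ 49.4 mm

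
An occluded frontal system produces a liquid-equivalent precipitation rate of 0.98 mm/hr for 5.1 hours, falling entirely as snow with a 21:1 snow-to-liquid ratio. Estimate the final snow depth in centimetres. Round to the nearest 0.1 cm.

Liquid-equivalent depth = 0.98 × 5.1 = 4.998 mm.
Snow depth = 4.998 mm × 21 = 104.958 mm = 10.5 cm.

snow depth ≈ 10.5 cm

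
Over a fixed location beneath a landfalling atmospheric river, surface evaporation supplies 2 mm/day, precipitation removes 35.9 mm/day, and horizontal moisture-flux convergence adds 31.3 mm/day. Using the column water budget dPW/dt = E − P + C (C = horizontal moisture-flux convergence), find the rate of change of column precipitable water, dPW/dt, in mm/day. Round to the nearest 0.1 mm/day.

dPW/dt = E − P + C = 2 − 35.9 + (31.3) = -2.6 mm/day.

dPW/dt ≈ -2.6 mm/day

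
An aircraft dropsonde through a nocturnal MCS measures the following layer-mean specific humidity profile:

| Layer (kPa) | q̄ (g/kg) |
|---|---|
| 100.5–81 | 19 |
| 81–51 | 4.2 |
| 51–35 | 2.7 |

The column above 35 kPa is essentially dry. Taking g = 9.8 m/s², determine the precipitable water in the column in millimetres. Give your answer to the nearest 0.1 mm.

Precipitable water is the column-integrated vapour mass per unit area: PW = (1/g) Σ q̄ Δp, with q in kg/kg and Δp in Pa (1 kg/m² of water = 1 mm).
Layer 100.5–81 kPa: Δp = 195 hPa = 19500 Pa, q̄ = 0.019 kg/kg → 0.019 × 19500 / 9.8 = 37.81 mm
Layer 81–51 kPa: Δp = 300 hPa = 30000 Pa, q̄ = 0.0042 kg/kg → 0.0042 × 30000 / 9.8 = 12.86 mm
Layer 51–35 kPa: Δp = 160 hPa = 16000 Pa, q̄ = 0.0027 kg/kg → 0.0027 × 16000 / 9.8 = 4.41 mm
PW = 37.81 + 12.86 + 4.41 = 55.08 ≈ 55.1 mm.

PW ≈ 55.1 mm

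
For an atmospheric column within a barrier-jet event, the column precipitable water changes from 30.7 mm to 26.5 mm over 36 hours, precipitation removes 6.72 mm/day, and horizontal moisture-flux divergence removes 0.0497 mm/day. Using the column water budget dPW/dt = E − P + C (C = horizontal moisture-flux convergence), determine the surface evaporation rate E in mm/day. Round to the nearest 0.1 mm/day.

E ≈ 4.0 mm/day

dPW/dt = (26.5 − 30.7) mm / (36/24 day) = -2.800 mm/day.
E = dPW/dt + P − C = (-2.800) + 6.72 − (-0.0497) = 4.0 mm/day.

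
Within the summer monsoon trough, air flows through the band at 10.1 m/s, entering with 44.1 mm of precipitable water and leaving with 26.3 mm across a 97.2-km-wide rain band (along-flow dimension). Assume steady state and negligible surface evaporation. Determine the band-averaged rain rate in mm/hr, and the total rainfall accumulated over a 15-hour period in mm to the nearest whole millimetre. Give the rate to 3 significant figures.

R ≈ 6.66 mm/hr; total ≈ 100 mm

Column moisture flux per unit crosswind length is F = V × PW.
Inflow: F_in = 10.1 × 44.1 = 445.41 mm·m/s
Outflow: F_out = 10.1 × 26.3 = 265.63 mm·m/s
Steady-state rate R = (F_in − F_out)/L = (445.41 − 265.63) / 97200 m = 1.850e-03 mm/s.
R = 1.850e-03 × 3600 = 6.66 mm/hr.
Over 15 h: total = 6.66 × 15 = 99.9 ≈ 100 mm.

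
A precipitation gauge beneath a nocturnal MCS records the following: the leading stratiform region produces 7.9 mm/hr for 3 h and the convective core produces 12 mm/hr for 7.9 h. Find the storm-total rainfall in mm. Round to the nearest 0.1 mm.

total ≈ 118.5 mm

Total = Σ Rᵢ Δtᵢ = 7.9 × 3 + 12 × 7.9
      = 23.7 + 94.8 = 118.5 mm.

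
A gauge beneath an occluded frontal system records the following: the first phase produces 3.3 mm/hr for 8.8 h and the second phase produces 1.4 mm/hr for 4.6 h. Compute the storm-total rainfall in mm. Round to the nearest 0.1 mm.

total ≈ 35.5 mm

Total = Σ Rᵢ Δtᵢ = 3.3 × 8.8 + 1.4 × 4.6
      = 29.04 + 6.44 = 35.5 mm.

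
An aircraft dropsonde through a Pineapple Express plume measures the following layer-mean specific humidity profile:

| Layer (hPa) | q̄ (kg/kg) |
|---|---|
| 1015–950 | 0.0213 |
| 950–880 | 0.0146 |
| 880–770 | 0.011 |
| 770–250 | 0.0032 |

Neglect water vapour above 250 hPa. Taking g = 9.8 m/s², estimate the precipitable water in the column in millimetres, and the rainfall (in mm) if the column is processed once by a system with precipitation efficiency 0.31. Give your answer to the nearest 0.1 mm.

Precipitable water is the column-integrated vapour mass per unit area: PW = (1/g) Σ q̄ Δp, with q in kg/kg and Δp in Pa (1 kg/m² of water = 1 mm).
Layer 1015–950 hPa: Δp = 65 hPa = 6500 Pa, q̄ = 0.0213 kg/kg → 0.0213 × 6500 / 9.8 = 14.13 mm
Layer 950–880 hPa: Δp = 70 hPa = 7000 Pa, q̄ = 0.0146 kg/kg → 0.0146 × 7000 / 9.8 = 10.43 mm
Layer 880–770 hPa: Δp = 110 hPa = 11000 Pa, q̄ = 0.011 kg/kg → 0.011 × 11000 / 9.8 = 12.35 mm
Layer 770–250 hPa: Δp = 520 hPa = 52000 Pa, q̄ = 0.0032 kg/kg → 0.0032 × 52000 / 9.8 = 16.98 mm
PW = 14.13 + 10.43 + 12.35 + 16.98 = 53.89 ≈ 53.9 mm.
Rainfall = ε × PW = 0.31 × 53.9 = 16.7 mm.

PW ≈ 53.9 mm; rainfall ≈ 16.7 mm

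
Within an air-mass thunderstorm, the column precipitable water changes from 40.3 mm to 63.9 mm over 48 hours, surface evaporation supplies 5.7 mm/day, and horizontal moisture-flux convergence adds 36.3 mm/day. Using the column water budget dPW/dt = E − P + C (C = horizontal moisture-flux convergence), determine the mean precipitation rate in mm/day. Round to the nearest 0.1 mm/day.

dPW/dt = (63.9 − 40.3) mm / (48/24 day) = +11.800 mm/day.
P = E + C − dPW/dt = 5.7 + (36.3) − (+11.800) = 30.2 mm/day.

P ≈ 30.2 mm/day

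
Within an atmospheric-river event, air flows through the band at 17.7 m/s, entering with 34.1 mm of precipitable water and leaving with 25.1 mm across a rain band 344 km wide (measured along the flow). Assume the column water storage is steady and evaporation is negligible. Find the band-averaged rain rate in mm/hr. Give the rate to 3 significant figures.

R ≈ 1.67 mm/hr

Column moisture flux per unit crosswind length is F = V × PW.
Inflow: F_in = 17.7 × 34.1 = 603.57 mm·m/s
Outflow: F_out = 17.7 × 25.1 = 444.27 mm·m/s
Steady-state rate R = (F_in − F_out)/L = (603.57 − 444.27) / 344000 m = 4.631e-04 mm/s.
R = 4.631e-04 × 3600 = 1.67 mm/hr.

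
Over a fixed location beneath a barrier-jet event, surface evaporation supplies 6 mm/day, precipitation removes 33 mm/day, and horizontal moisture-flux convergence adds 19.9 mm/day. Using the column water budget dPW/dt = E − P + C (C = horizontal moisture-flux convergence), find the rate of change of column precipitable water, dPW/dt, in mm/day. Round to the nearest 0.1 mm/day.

dPW/dt = E − P + C = 6 − 33 + (19.9) = -7.1 mm/day.

dPW/dt ≈ -7.1 mm/day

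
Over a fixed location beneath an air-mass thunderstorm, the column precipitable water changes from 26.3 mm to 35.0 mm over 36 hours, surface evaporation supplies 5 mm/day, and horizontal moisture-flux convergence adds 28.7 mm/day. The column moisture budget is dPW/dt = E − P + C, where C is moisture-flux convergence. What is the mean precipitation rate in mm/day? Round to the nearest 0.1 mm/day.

P ≈ 27.9 mm/day

dPW/dt = (35.0 − 26.3) mm / (36/24 day) = +5.800 mm/day.
P = E + C − dPW/dt = 5 + (28.7) − (+5.800) = 27.9 mm/day.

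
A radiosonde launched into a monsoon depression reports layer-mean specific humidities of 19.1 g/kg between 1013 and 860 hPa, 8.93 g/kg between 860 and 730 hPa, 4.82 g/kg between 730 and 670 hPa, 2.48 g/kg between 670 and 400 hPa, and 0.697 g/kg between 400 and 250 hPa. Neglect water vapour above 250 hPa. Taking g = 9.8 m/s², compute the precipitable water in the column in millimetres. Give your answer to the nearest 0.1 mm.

Precipitable water is the column-integrated vapour mass per unit area: PW = (1/g) Σ q̄ Δp, with q in kg/kg and Δp in Pa (1 kg/m² of water = 1 mm).
Layer 1013–860 hPa: Δp = 153 hPa = 15300 Pa, q̄ = 0.0191 kg/kg → 0.0191 × 15300 / 9.8 = 29.82 mm
Layer 860–730 hPa: Δp = 130 hPa = 13000 Pa, q̄ = 0.00893 kg/kg → 0.00893 × 13000 / 9.8 = 11.85 mm
Layer 730–670 hPa: Δp = 60 hPa = 6000 Pa, q̄ = 0.00482 kg/kg → 0.00482 × 6000 / 9.8 = 2.95 mm
Layer 670–400 hPa: Δp = 270 hPa = 27000 Pa, q̄ = 0.00248 kg/kg → 0.00248 × 27000 / 9.8 = 6.83 mm
Layer 400–250 hPa: Δp = 150 hPa = 15000 Pa, q̄ = 0.000697 kg/kg → 0.000697 × 15000 / 9.8 = 1.07 mm
PW = 29.82 + 11.85 + 2.95 + 6.83 + 1.07 = 52.52 ≈ 52.5 mm.

PW ≈ 52.5 mm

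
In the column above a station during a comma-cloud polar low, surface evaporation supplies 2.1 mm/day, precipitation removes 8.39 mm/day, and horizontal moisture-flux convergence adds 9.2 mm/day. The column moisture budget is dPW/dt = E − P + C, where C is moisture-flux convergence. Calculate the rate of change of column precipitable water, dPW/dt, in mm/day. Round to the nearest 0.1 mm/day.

dPW/dt = E − P + C = 2.1 − 8.39 + (9.2) = 2.9 mm/day.

dPW/dt ≈ 2.9 mm/day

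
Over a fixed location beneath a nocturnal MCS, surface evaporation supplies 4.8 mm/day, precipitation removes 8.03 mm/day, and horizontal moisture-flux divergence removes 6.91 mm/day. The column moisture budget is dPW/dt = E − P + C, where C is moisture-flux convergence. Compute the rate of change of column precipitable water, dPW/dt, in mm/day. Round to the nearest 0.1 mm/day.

dPW/dt ≈ -10.1 mm/day

dPW/dt = E − P + C = 4.8 − 8.03 + (-6.91) = -10.1 mm/day.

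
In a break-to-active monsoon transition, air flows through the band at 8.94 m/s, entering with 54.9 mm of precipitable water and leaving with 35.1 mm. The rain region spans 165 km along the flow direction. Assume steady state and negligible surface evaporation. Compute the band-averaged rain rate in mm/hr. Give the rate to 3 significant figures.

R ≈ 3.86 mm/hr

Column moisture flux per unit crosswind length is F = V × PW.
Inflow: F_in = 8.94 × 54.9 = 490.806 mm·m/s
Outflow: F_out = 8.94 × 35.1 = 313.794 mm·m/s
Steady-state rate R = (F_in − F_out)/L = (490.806 − 313.794) / 165000 m = 1.073e-03 mm/s.
R = 1.073e-03 × 3600 = 3.86 mm/hr.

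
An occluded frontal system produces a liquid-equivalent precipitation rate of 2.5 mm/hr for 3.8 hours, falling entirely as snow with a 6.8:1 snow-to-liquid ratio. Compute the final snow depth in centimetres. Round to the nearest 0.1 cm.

Liquid-equivalent depth = 2.5 × 3.8 = 9.5 mm.
Snow depth = 9.5 mm × 6.8 = 64.6 mm = 6.5 cm.

snow depth ≈ 6.5 cm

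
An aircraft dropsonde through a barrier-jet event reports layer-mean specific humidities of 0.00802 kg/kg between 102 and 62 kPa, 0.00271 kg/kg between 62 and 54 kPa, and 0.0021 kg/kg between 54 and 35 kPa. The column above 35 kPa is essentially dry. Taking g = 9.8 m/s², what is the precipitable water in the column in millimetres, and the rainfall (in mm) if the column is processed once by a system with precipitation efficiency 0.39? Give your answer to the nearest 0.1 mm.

PW ≈ 39.0 mm; rainfall ≈ 15.2 mm

Precipitable water is the column-integrated vapour mass per unit area: PW = (1/g) Σ q̄ Δp, with q in kg/kg and Δp in Pa (1 kg/m² of water = 1 mm).
Layer 102–62 kPa: Δp = 400 hPa = 40000 Pa, q̄ = 0.00802 kg/kg → 0.00802 × 40000 / 9.8 = 32.73 mm
Layer 62–54 kPa: Δp = 80 hPa = 8000 Pa, q̄ = 0.00271 kg/kg → 0.00271 × 8000 / 9.8 = 2.21 mm
Layer 54–35 kPa: Δp = 190 hPa = 19000 Pa, q̄ = 0.0021 kg/kg → 0.0021 × 19000 / 9.8 = 4.07 mm
PW = 32.73 + 2.21 + 4.07 = 39.01 ≈ 39.0 mm.
Rainfall = ε × PW = 0.39 × 39.0 = 15.2 mm.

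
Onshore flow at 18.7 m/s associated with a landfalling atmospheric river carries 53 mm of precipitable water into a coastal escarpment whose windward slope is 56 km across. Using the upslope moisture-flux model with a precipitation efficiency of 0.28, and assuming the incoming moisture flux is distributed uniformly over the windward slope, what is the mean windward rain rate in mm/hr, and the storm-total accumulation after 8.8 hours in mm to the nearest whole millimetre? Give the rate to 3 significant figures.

Incoming column moisture flux per unit ridge length: F = V × PW = 18.7 × 53 = 991.1 mm·m/s.
Spread over the 56 km slope with efficiency ε = 0.28: R = ε·F/W = 0.28 × 991.1 / 56000 m = 4.956e-03 mm/s.
R = 4.956e-03 × 3600 = 17.8 mm/hr.
Over 8.8 h: total = 17.8 × 8.8 = 156.64 ≈ 157 mm.

R ≈ 17.8 mm/hr; total ≈ 157 mm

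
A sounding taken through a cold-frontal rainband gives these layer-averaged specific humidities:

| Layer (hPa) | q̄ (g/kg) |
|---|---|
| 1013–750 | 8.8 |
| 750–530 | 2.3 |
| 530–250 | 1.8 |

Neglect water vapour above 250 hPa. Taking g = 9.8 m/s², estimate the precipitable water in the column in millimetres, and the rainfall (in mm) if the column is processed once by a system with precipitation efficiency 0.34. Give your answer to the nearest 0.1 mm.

PW ≈ 33.9 mm; rainfall ≈ 11.5 mm

Precipitable water is the column-integrated vapour mass per unit area: PW = (1/g) Σ q̄ Δp, with q in kg/kg and Δp in Pa (1 kg/m² of water = 1 mm).
Layer 1013–750 hPa: Δp = 263 hPa = 26300 Pa, q̄ = 0.0088 kg/kg → 0.0088 × 26300 / 9.8 = 23.62 mm
Layer 750–530 hPa: Δp = 220 hPa = 22000 Pa, q̄ = 0.0023 kg/kg → 0.0023 × 22000 / 9.8 = 5.16 mm
Layer 530–250 hPa: Δp = 280 hPa = 28000 Pa, q̄ = 0.0018 kg/kg → 0.0018 × 28000 / 9.8 = 5.14 mm
PW = 23.62 + 5.16 + 5.14 = 33.92 ≈ 33.9 mm.
Rainfall = ε × PW = 0.34 × 33.9 = 11.5 mm.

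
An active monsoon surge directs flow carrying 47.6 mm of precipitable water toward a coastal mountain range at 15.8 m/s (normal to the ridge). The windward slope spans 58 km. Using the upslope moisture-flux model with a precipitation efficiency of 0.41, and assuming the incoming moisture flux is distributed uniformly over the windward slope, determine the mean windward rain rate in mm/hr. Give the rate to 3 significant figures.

Incoming column moisture flux per unit ridge length: F = V × PW = 15.8 × 47.6 = 752.08 mm·m/s.
Spread over the 58 km slope with efficiency ε = 0.41: R = ε·F/W = 0.41 × 752.08 / 58000 m = 5.316e-03 mm/s.
R = 5.316e-03 × 3600 = 19.1 mm/hr.

R ≈ 19.1 mm/hr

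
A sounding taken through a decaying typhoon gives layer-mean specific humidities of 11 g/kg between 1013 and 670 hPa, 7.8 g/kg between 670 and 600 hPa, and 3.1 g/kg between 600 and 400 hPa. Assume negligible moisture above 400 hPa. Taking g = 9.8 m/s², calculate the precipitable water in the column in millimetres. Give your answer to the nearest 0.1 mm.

Precipitable water is the column-integrated vapour mass per unit area: PW = (1/g) Σ q̄ Δp, with q in kg/kg and Δp in Pa (1 kg/m² of water = 1 mm).
Layer 1013–670 hPa: Δp = 343 hPa = 34300 Pa, q̄ = 0.011 kg/kg → 0.011 × 34300 / 9.8 = 38.50 mm
Layer 670–600 hPa: Δp = 70 hPa = 7000 Pa, q̄ = 0.0078 kg/kg → 0.0078 × 7000 / 9.8 = 5.57 mm
Layer 600–400 hPa: Δp = 200 hPa = 20000 Pa, q̄ = 0.0031 kg/kg → 0.0031 × 20000 / 9.8 = 6.33 mm
PW = 38.50 + 5.57 + 6.33 = 50.40 ≈ 50.4 mm.

PW ≈ 50.4 mm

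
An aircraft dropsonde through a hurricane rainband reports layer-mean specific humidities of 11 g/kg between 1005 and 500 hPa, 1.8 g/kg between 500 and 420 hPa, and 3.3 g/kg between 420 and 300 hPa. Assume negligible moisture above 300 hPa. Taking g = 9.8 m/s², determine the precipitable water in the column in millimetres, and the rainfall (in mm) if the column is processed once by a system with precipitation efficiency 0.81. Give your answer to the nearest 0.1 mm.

Precipitable water is the column-integrated vapour mass per unit area: PW = (1/g) Σ q̄ Δp, with q in kg/kg and Δp in Pa (1 kg/m² of water = 1 mm).
Layer 1005–500 hPa: Δp = 505 hPa = 50500 Pa, q̄ = 0.011 kg/kg → 0.011 × 50500 / 9.8 = 56.68 mm
Layer 500–420 hPa: Δp = 80 hPa = 8000 Pa, q̄ = 0.0018 kg/kg → 0.0018 × 8000 / 9.8 = 1.47 mm
Layer 420–300 hPa: Δp = 120 hPa = 12000 Pa, q̄ = 0.0033 kg/kg → 0.0033 × 12000 / 9.8 = 4.04 mm
PW = 56.68 + 1.47 + 4.04 = 62.19 ≈ 62.2 mm.
Rainfall = ε × PW = 0.81 × 62.2 = 50.4 mm.

PW ≈ 62.2 mm; rainfall ≈ 50.4 mm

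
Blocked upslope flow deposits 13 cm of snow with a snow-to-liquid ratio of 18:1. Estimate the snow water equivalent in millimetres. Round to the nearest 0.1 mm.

SWE = snow depth / ratio = 13 cm / 18 = 0.722 cm = 7.2 mm.

SWE ≈ 7.2 mm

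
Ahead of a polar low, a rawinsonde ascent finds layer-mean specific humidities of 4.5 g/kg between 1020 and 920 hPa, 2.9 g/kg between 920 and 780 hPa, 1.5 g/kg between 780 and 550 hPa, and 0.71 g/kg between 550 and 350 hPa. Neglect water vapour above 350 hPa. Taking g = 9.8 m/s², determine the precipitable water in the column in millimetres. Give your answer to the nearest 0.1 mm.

PW ≈ 13.7 mm

Precipitable water is the column-integrated vapour mass per unit area: PW = (1/g) Σ q̄ Δp, with q in kg/kg and Δp in Pa (1 kg/m² of water = 1 mm).
Layer 1020–920 hPa: Δp = 100 hPa = 10000 Pa, q̄ = 0.0045 kg/kg → 0.0045 × 10000 / 9.8 = 4.59 mm
Layer 920–780 hPa: Δp = 140 hPa = 14000 Pa, q̄ = 0.0029 kg/kg → 0.0029 × 14000 / 9.8 = 4.14 mm
Layer 780–550 hPa: Δp = 230 hPa = 23000 Pa, q̄ = 0.0015 kg/kg → 0.0015 × 23000 / 9.8 = 3.52 mm
Layer 550–350 hPa: Δp = 200 hPa = 20000 Pa, q̄ = 0.00071 kg/kg → 0.00071 × 20000 / 9.8 = 1.45 mm
PW = 4.59 + 4.14 + 3.52 + 1.45 = 13.70 ≈ 13.7 mm.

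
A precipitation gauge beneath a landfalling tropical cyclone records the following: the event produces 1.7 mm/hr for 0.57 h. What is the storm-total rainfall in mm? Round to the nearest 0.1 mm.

Total = Σ Rᵢ Δtᵢ = 1.7 × 0.57
      = 0.969 = 1.0 mm.

total ≈ 1.0 mm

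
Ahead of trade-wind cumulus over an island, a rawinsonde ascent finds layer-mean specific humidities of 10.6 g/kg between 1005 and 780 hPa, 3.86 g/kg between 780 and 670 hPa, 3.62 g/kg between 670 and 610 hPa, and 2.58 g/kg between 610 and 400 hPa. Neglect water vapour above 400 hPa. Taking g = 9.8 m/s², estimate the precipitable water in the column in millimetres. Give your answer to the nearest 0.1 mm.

Precipitable water is the column-integrated vapour mass per unit area: PW = (1/g) Σ q̄ Δp, with q in kg/kg and Δp in Pa (1 kg/m² of water = 1 mm).
Layer 1005–780 hPa: Δp = 225 hPa = 22500 Pa, q̄ = 0.0106 kg/kg → 0.0106 × 22500 / 9.8 = 24.34 mm
Layer 780–670 hPa: Δp = 110 hPa = 11000 Pa, q̄ = 0.00386 kg/kg → 0.00386 × 11000 / 9.8 = 4.33 mm
Layer 670–610 hPa: Δp = 60 hPa = 6000 Pa, q̄ = 0.00362 kg/kg → 0.00362 × 6000 / 9.8 = 2.22 mm
Layer 610–400 hPa: Δp = 210 hPa = 21000 Pa, q̄ = 0.00258 kg/kg → 0.00258 × 21000 / 9.8 = 5.53 mm
PW = 24.34 + 4.33 + 2.22 + 5.53 = 36.42 ≈ 36.4 mm.

PW ≈ 36.4 mm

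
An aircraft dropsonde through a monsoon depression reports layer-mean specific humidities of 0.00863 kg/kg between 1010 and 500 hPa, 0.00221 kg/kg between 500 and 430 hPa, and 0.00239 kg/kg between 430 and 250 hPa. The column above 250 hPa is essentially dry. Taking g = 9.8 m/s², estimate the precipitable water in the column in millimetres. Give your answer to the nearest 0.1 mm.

PW ≈ 50.9 mm

Precipitable water is the column-integrated vapour mass per unit area: PW = (1/g) Σ q̄ Δp, with q in kg/kg and Δp in Pa (1 kg/m² of water = 1 mm).
Layer 1010–500 hPa: Δp = 510 hPa = 51000 Pa, q̄ = 0.00863 kg/kg → 0.00863 × 51000 / 9.8 = 44.91 mm
Layer 500–430 hPa: Δp = 70 hPa = 7000 Pa, q̄ = 0.00221 kg/kg → 0.00221 × 7000 / 9.8 = 1.58 mm
Layer 430–250 hPa: Δp = 180 hPa = 18000 Pa, q̄ = 0.00239 kg/kg → 0.00239 × 18000 / 9.8 = 4.39 mm
PW = 44.91 + 1.58 + 4.39 = 50.88 ≈ 50.9 mm.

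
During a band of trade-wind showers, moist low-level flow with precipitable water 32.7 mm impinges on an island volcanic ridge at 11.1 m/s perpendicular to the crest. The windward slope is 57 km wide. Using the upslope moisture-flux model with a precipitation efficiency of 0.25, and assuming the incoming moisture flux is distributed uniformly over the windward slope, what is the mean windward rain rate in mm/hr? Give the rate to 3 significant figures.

Incoming column moisture flux per unit ridge length: F = V × PW = 11.1 × 32.7 = 362.97 mm·m/s.
Spread over the 57 km slope with efficiency ε = 0.25: R = ε·F/W = 0.25 × 362.97 / 57000 m = 1.592e-03 mm/s.
R = 1.592e-03 × 3600 = 5.73 mm/hr.

R ≈ 5.73 mm/hr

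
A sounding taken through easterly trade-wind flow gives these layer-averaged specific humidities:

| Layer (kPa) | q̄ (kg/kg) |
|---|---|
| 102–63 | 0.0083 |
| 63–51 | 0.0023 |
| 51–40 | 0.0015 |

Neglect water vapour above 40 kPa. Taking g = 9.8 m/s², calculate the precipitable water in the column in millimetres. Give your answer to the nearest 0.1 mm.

Precipitable water is the column-integrated vapour mass per unit area: PW = (1/g) Σ q̄ Δp, with q in kg/kg and Δp in Pa (1 kg/m² of water = 1 mm).
Layer 102–63 kPa: Δp = 390 hPa = 39000 Pa, q̄ = 0.0083 kg/kg → 0.0083 × 39000 / 9.8 = 33.03 mm
Layer 63–51 kPa: Δp = 120 hPa = 12000 Pa, q̄ = 0.0023 kg/kg → 0.0023 × 12000 / 9.8 = 2.82 mm
Layer 51–40 kPa: Δp = 110 hPa = 11000 Pa, q̄ = 0.0015 kg/kg → 0.0015 × 11000 / 9.8 = 1.68 mm
PW = 33.03 + 2.82 + 1.68 = 37.53 ≈ 37.5 mm.

PW ≈ 37.5 mm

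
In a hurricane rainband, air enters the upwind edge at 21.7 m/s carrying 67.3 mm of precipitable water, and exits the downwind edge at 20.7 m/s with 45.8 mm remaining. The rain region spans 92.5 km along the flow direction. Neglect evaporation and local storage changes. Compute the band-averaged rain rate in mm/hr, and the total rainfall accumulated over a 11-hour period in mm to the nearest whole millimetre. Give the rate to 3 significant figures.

R ≈ 19.9 mm/hr; total ≈ 219 mm

Column moisture flux per unit crosswind length is F = V × PW.
Inflow: F_in = 21.7 × 67.3 = 1460.41 mm·m/s
Outflow: F_out = 20.7 × 45.8 = 948.06 mm·m/s
Steady-state rate R = (F_in − F_out)/L = (1460.41 − 948.06) / 92500 m = 5.539e-03 mm/s.
R = 5.539e-03 × 3600 = 19.9 mm/hr.
Over 11 h: total = 19.9 × 11 = 218.9 ≈ 219 mm.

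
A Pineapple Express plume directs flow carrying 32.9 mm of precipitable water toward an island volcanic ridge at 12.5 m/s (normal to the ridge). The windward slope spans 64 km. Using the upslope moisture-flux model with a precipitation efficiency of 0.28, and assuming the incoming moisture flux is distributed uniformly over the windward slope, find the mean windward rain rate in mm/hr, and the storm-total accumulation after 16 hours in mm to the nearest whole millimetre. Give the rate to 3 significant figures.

Incoming column moisture flux per unit ridge length: F = V × PW = 12.5 × 32.9 = 411.25 mm·m/s.
Spread over the 64 km slope with efficiency ε = 0.28: R = ε·F/W = 0.28 × 411.25 / 64000 m = 1.799e-03 mm/s.
R = 1.799e-03 × 3600 = 6.48 mm/hr.
Over 16 h: total = 6.48 × 16 = 103.68 ≈ 104 mm.

R ≈ 6.48 mm/hr; total ≈ 104 mm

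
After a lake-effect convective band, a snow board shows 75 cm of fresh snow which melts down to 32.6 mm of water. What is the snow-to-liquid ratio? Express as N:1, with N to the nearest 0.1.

Ratio = snow depth / SWE = 750 mm / 32.6 mm = 23.0, i.e. 23.0:1.

ratio ≈ 23.0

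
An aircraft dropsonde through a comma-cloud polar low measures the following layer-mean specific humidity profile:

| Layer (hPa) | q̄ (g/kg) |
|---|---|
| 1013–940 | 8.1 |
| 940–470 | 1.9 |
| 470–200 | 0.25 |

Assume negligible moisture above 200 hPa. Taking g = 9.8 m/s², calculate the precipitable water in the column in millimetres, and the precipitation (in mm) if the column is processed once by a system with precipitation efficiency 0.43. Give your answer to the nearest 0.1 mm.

PW ≈ 15.8 mm; precipitation ≈ 6.8 mm

Precipitable water is the column-integrated vapour mass per unit area: PW = (1/g) Σ q̄ Δp, with q in kg/kg and Δp in Pa (1 kg/m² of water = 1 mm).
Layer 1013–940 hPa: Δp = 73 hPa = 7300 Pa, q̄ = 0.0081 kg/kg → 0.0081 × 7300 / 9.8 = 6.03 mm
Layer 940–470 hPa: Δp = 470 hPa = 47000 Pa, q̄ = 0.0019 kg/kg → 0.0019 × 47000 / 9.8 = 9.11 mm
Layer 470–200 hPa: Δp = 270 hPa = 27000 Pa, q̄ = 0.00025 kg/kg → 0.00025 × 27000 / 9.8 = 0.69 mm
PW = 6.03 + 9.11 + 0.69 = 15.83 ≈ 15.8 mm.
Precipitation = ε × PW = 0.43 × 15.8 = 6.8 mm.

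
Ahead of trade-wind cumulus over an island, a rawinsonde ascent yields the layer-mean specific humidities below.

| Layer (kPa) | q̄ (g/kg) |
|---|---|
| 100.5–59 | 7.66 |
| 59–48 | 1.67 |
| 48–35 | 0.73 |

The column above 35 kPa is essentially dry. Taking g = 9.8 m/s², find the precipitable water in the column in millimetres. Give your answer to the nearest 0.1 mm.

PW ≈ 35.3 mm

Precipitable water is the column-integrated vapour mass per unit area: PW = (1/g) Σ q̄ Δp, with q in kg/kg and Δp in Pa (1 kg/m² of water = 1 mm).
Layer 100.5–59 kPa: Δp = 415 hPa = 41500 Pa, q̄ = 0.00766 kg/kg → 0.00766 × 41500 / 9.8 = 32.44 mm
Layer 59–48 kPa: Δp = 110 hPa = 11000 Pa, q̄ = 0.00167 kg/kg → 0.00167 × 11000 / 9.8 = 1.87 mm
Layer 48–35 kPa: Δp = 130 hPa = 13000 Pa, q̄ = 0.00073 kg/kg → 0.00073 × 13000 / 9.8 = 0.97 mm
PW = 32.44 + 1.87 + 0.97 = 35.28 ≈ 35.3 mm.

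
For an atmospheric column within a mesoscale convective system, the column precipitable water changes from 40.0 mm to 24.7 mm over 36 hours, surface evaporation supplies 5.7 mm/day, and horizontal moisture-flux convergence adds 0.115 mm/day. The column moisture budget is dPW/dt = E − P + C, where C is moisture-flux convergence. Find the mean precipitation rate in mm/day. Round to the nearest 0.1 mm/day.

P ≈ 16.0 mm/day

dPW/dt = (24.7 − 40.0) mm / (36/24 day) = -10.200 mm/day.
P = E + C − dPW/dt = 5.7 + (0.115) − (-10.200) = 16.0 mm/day.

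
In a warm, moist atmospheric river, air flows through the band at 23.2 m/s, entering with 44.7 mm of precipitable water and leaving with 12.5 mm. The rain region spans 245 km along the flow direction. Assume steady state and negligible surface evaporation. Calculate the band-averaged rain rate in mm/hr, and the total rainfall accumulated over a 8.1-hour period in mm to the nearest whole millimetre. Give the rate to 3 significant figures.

R ≈ 11.0 mm/hr; total ≈ 89 mm

Column moisture flux per unit crosswind length is F = V × PW.
Inflow: F_in = 23.2 × 44.7 = 1037.04 mm·m/s
Outflow: F_out = 23.2 × 12.5 = 290 mm·m/s
Steady-state rate R = (F_in − F_out)/L = (1037.04 − 290) / 245000 m = 3.049e-03 mm/s.
R = 3.049e-03 × 3600 = 11.0 mm/hr.
Over 8.1 h: total = 11.0 × 8.1 = 89.1 ≈ 89 mm.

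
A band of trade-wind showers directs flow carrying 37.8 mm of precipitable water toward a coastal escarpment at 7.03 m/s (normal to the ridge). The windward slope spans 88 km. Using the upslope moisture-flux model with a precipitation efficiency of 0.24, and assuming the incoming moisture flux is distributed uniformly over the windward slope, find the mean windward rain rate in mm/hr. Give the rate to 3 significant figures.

Incoming column moisture flux per unit ridge length: F = V × PW = 7.03 × 37.8 = 265.734 mm·m/s.
Spread over the 88 km slope with efficiency ε = 0.24: R = ε·F/W = 0.24 × 265.734 / 88000 m = 7.247e-04 mm/s.
R = 7.247e-04 × 3600 = 2.61 mm/hr.

R ≈ 2.61 mm/hr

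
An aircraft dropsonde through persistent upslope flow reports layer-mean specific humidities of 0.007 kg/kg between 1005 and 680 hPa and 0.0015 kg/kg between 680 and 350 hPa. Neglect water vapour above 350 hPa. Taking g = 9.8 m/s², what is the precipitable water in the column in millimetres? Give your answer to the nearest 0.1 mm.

Precipitable water is the column-integrated vapour mass per unit area: PW = (1/g) Σ q̄ Δp, with q in kg/kg and Δp in Pa (1 kg/m² of water = 1 mm).
Layer 1005–680 hPa: Δp = 325 hPa = 32500 Pa, q̄ = 0.007 kg/kg → 0.007 × 32500 / 9.8 = 23.21 mm
Layer 680–350 hPa: Δp = 330 hPa = 33000 Pa, q̄ = 0.0015 kg/kg → 0.0015 × 33000 / 9.8 = 5.05 mm
PW = 23.21 + 5.05 = 28.26 ≈ 28.3 mm.

PW ≈ 28.3 mm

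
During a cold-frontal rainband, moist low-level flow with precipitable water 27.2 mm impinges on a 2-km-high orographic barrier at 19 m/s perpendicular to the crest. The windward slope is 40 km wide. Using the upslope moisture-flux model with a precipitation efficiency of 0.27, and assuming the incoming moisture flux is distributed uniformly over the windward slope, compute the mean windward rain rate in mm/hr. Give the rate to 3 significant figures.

R ≈ 12.6 mm/hr

Incoming column moisture flux per unit ridge length: F = V × PW = 19 × 27.2 = 516.8 mm·m/s.
Spread over the 40 km slope with efficiency ε = 0.27: R = ε·F/W = 0.27 × 516.8 / 40000 m = 3.488e-03 mm/s.
R = 3.488e-03 × 3600 = 12.6 mm/hr.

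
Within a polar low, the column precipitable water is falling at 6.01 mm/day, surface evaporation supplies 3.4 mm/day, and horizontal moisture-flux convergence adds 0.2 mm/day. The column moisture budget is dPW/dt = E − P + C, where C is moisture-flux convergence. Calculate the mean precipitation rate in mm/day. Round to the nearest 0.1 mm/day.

dPW/dt = -6.01 mm/day.
P = E + C − dPW/dt = 3.4 + (0.2) − (-6.01) = 9.6 mm/day.

P ≈ 9.6 mm/day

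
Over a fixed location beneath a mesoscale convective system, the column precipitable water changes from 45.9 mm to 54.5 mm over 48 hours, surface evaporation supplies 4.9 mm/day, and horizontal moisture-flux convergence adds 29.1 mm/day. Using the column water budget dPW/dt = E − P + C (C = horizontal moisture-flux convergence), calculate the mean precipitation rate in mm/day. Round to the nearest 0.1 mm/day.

P ≈ 29.7 mm/day

dPW/dt = (54.5 − 45.9) mm / (48/24 day) = +4.300 mm/day.
P = E + C − dPW/dt = 4.9 + (29.1) − (+4.300) = 29.7 mm/day.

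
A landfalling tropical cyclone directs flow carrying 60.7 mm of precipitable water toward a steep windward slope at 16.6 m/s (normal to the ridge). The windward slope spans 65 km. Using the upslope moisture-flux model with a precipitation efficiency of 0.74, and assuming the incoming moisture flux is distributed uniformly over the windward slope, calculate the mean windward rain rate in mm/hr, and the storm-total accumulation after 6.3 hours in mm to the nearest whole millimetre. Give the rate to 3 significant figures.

Incoming column moisture flux per unit ridge length: F = V × PW = 16.6 × 60.7 = 1007.62 mm·m/s.
Spread over the 65 km slope with efficiency ε = 0.74: R = ε·F/W = 0.74 × 1007.62 / 65000 m = 1.147e-02 mm/s.
R = 1.147e-02 × 3600 = 41.3 mm/hr.
Over 6.3 h: total = 41.3 × 6.3 = 260.19 ≈ 260 mm.

R ≈ 41.3 mm/hr; total ≈ 260 mm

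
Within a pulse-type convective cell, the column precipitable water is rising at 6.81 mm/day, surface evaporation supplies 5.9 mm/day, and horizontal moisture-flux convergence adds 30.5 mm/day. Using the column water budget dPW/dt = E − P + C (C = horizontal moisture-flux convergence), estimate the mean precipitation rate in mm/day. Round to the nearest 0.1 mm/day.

P ≈ 29.6 mm/day

dPW/dt = +6.81 mm/day.
P = E + C − dPW/dt = 5.9 + (30.5) − (+6.81) = 29.6 mm/day.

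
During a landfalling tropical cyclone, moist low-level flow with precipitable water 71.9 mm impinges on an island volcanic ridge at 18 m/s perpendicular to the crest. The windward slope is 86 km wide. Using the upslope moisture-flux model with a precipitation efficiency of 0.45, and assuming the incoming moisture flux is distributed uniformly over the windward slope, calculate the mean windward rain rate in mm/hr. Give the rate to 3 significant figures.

R ≈ 24.4 mm/hr

Incoming column moisture flux per unit ridge length: F = V × PW = 18 × 71.9 = 1294.2 mm·m/s.
Spread over the 86 km slope with efficiency ε = 0.45: R = ε·F/W = 0.45 × 1294.2 / 86000 m = 6.772e-03 mm/s.
R = 6.772e-03 × 3600 = 24.4 mm/hr.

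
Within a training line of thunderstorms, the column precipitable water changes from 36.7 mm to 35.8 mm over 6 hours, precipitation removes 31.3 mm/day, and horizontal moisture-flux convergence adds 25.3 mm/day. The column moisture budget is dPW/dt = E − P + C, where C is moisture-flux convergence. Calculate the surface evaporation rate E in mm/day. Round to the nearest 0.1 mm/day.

dPW/dt = (35.8 − 36.7) mm / (6/24 day) = -3.600 mm/day.
E = dPW/dt + P − C = (-3.600) + 31.3 − (25.3) = 2.4 mm/day.

E ≈ 2.4 mm/day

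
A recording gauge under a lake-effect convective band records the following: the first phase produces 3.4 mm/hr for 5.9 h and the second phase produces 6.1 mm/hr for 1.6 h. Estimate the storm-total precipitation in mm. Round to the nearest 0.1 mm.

Total = Σ Rᵢ Δtᵢ = 3.4 × 5.9 + 6.1 × 1.6
      = 20.06 + 9.76 = 29.8 mm.

total ≈ 29.8 mm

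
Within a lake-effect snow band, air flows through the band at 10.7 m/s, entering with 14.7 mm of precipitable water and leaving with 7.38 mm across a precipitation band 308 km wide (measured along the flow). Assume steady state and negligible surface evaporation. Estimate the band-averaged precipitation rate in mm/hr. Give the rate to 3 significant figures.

R ≈ 0.915 mm/hr

Column moisture flux per unit crosswind length is F = V × PW.
Inflow: F_in = 10.7 × 14.7 = 157.29 mm·m/s
Outflow: F_out = 10.7 × 7.38 = 78.966 mm·m/s
Steady-state rate R = (F_in − F_out)/L = (157.29 − 78.966) / 308000 m = 2.543e-04 mm/s.
R = 2.543e-04 × 3600 = 0.915 mm/hr.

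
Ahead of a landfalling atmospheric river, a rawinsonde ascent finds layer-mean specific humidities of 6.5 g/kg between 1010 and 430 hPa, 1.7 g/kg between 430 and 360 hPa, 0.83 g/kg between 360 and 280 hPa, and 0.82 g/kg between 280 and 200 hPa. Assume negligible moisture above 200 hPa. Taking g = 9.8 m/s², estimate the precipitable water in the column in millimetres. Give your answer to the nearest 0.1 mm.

PW ≈ 41.0 mm

Precipitable water is the column-integrated vapour mass per unit area: PW = (1/g) Σ q̄ Δp, with q in kg/kg and Δp in Pa (1 kg/m² of water = 1 mm).
Layer 1010–430 hPa: Δp = 580 hPa = 58000 Pa, q̄ = 0.0065 kg/kg → 0.0065 × 58000 / 9.8 = 38.47 mm
Layer 430–360 hPa: Δp = 70 hPa = 7000 Pa, q̄ = 0.0017 kg/kg → 0.0017 × 7000 / 9.8 = 1.21 mm
Layer 360–280 hPa: Δp = 80 hPa = 8000 Pa, q̄ = 0.00083 kg/kg → 0.00083 × 8000 / 9.8 = 0.68 mm
Layer 280–200 hPa: Δp = 80 hPa = 8000 Pa, q̄ = 0.00082 kg/kg → 0.00082 × 8000 / 9.8 = 0.67 mm
PW = 38.47 + 1.21 + 0.68 + 0.67 = 41.03 ≈ 41.0 mm.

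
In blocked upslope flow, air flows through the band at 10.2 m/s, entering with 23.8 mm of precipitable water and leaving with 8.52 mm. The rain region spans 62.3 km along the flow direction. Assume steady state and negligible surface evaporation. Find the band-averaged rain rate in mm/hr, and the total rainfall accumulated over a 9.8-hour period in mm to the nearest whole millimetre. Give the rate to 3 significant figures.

R ≈ 9.01 mm/hr; total ≈ 88 mm

Column moisture flux per unit crosswind length is F = V × PW.
Inflow: F_in = 10.2 × 23.8 = 242.76 mm·m/s
Outflow: F_out = 10.2 × 8.52 = 86.904 mm·m/s
Steady-state rate R = (F_in − F_out)/L = (242.76 − 86.904) / 62300 m = 2.502e-03 mm/s.
R = 2.502e-03 × 3600 = 9.01 mm/hr.
Over 9.8 h: total = 9.01 × 9.8 = 88.298 ≈ 88 mm.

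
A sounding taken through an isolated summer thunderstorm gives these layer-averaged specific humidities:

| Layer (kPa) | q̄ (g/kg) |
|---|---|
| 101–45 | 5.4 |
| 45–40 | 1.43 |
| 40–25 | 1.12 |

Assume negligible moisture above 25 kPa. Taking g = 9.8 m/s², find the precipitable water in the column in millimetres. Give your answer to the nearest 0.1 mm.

PW ≈ 33.3 mm

Precipitable water is the column-integrated vapour mass per unit area: PW = (1/g) Σ q̄ Δp, with q in kg/kg and Δp in Pa (1 kg/m² of water = 1 mm).
Layer 101–45 kPa: Δp = 560 hPa = 56000 Pa, q̄ = 0.0054 kg/kg → 0.0054 × 56000 / 9.8 = 30.86 mm
Layer 45–40 kPa: Δp = 50 hPa = 5000 Pa, q̄ = 0.00143 kg/kg → 0.00143 × 5000 / 9.8 = 0.73 mm
Layer 40–25 kPa: Δp = 150 hPa = 15000 Pa, q̄ = 0.00112 kg/kg → 0.00112 × 15000 / 9.8 = 1.71 mm
PW = 30.86 + 0.73 + 1.71 = 33.30 ≈ 33.3 mm.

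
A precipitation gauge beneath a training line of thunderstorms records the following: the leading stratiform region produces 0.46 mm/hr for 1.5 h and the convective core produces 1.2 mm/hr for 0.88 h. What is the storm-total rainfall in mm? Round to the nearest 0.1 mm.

total ≈ 1.7 mm

Total = Σ Rᵢ Δtᵢ = 0.46 × 1.5 + 1.2 × 0.88
      = 0.69 + 1.056 = 1.7 mm.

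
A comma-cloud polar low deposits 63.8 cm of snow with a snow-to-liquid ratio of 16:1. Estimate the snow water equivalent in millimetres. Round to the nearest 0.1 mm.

SWE ≈ 39.9 mm

SWE = snow depth / ratio = 63.8 cm / 16 = 3.987 cm = 39.9 mm.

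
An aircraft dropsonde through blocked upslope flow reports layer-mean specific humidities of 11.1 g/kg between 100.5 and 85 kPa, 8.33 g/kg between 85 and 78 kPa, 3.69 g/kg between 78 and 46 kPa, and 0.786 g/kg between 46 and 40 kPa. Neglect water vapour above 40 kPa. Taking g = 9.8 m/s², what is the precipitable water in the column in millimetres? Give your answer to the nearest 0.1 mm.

Precipitable water is the column-integrated vapour mass per unit area: PW = (1/g) Σ q̄ Δp, with q in kg/kg and Δp in Pa (1 kg/m² of water = 1 mm).
Layer 100.5–85 kPa: Δp = 155 hPa = 15500 Pa, q̄ = 0.0111 kg/kg → 0.0111 × 15500 / 9.8 = 17.56 mm
Layer 85–78 kPa: Δp = 70 hPa = 7000 Pa, q̄ = 0.00833 kg/kg → 0.00833 × 7000 / 9.8 = 5.95 mm
Layer 78–46 kPa: Δp = 320 hPa = 32000 Pa, q̄ = 0.00369 kg/kg → 0.00369 × 32000 / 9.8 = 12.05 mm
Layer 46–40 kPa: Δp = 60 hPa = 6000 Pa, q̄ = 0.000786 kg/kg → 0.000786 × 6000 / 9.8 = 0.48 mm
PW = 17.56 + 5.95 + 12.05 + 0.48 = 36.04 ≈ 36.0 mm.

PW ≈ 36.0 mm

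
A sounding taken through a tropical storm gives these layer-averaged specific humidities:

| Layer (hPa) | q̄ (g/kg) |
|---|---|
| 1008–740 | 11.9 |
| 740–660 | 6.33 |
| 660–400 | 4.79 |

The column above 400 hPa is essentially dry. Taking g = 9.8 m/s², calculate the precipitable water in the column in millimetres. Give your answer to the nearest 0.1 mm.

Precipitable water is the column-integrated vapour mass per unit area: PW = (1/g) Σ q̄ Δp, with q in kg/kg and Δp in Pa (1 kg/m² of water = 1 mm).
Layer 1008–740 hPa: Δp = 268 hPa = 26800 Pa, q̄ = 0.0119 kg/kg → 0.0119 × 26800 / 9.8 = 32.54 mm
Layer 740–660 hPa: Δp = 80 hPa = 8000 Pa, q̄ = 0.00633 kg/kg → 0.00633 × 8000 / 9.8 = 5.17 mm
Layer 660–400 hPa: Δp = 260 hPa = 26000 Pa, q̄ = 0.00479 kg/kg → 0.00479 × 26000 / 9.8 = 12.71 mm
PW = 32.54 + 5.17 + 12.71 = 50.42 ≈ 50.4 mm.

PW ≈ 50.4 mm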